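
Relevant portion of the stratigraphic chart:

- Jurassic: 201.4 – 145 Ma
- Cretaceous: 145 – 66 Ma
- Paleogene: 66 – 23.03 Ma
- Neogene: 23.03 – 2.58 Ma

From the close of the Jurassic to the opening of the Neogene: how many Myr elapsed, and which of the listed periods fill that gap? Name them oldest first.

End of Jurassic = 145 Ma; start of Neogene = 23.03 Ma.
Gap = 145 − 23.03 = 121.97 Myr.
Periods wholly inside 145–23.03 Ma: Cretaceous (145–66), Paleogene (66–23.03).

121.97 million years; Cretaceous, Paleogene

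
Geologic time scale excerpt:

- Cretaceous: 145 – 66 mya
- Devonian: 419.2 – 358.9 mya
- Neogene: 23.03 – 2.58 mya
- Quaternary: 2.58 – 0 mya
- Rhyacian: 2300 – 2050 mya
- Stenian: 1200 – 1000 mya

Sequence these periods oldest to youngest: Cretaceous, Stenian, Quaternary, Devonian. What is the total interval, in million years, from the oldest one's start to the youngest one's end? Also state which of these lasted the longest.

Stenian → Devonian → Cretaceous → Quaternary; total span 1200 Myr; longest is Stenian

Start ages (Ma): Stenian 1200, Devonian 419.2, Cretaceous 145, Quaternary 2.58.
Ordered oldest to youngest: Stenian, Devonian, Cretaceous, Quaternary.
Span = 1200 − 0 = 1200 Myr.
Durations: Stenian 200, Cretaceous 79, Quaternary 2.58, Devonian 60.3 → longest is Stenian (200 Myr).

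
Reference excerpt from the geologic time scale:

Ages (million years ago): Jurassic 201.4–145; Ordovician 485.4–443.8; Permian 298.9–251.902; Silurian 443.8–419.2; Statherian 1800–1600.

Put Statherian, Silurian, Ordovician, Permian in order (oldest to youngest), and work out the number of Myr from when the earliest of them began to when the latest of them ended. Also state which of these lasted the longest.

Statherian → Ordovician → Silurian → Permian; total span 1548.098 Myr; longest is Statherian

From the excerpt: Statherian 1800–1600; Silurian 443.8–419.2; Ordovician 485.4–443.8; Permian 298.9–251.902 (Ma).
Larger Ma is earlier, so the oldest is Statherian and the youngest is Permian; oldest to youngest: Statherian, Ordovician, Silurian, Permian.
Oldest start 1800 minus youngest end 251.902 gives 1548.098 Myr overall.
Individual lengths (start − end): Silurian 24.6; Ordovician 41.6; Permian 46.998; Statherian 200. The largest is Statherian at 200 Myr.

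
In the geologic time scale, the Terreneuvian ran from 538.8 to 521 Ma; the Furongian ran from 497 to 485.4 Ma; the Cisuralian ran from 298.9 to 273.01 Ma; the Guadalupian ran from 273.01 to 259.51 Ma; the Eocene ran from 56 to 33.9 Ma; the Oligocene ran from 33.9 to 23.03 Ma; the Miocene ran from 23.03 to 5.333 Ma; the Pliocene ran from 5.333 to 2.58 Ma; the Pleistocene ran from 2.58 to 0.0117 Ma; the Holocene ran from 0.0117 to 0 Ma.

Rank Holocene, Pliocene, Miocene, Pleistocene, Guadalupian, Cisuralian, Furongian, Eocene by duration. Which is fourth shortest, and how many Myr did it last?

Start − end for each: Holocene 0.0117 − 0 = 0.0117; Pliocene 5.333 − 2.58 = 2.753; Miocene 23.03 − 5.333 = 17.697; Pleistocene 2.58 − 0.0117 = 2.5683; Guadalupian 273.01 − 259.51 = 13.5; Cisuralian 298.9 − 273.01 = 25.89; Furongian 497 − 485.4 = 11.6; Eocene 56 − 33.9 = 22.1.
Ranking these from shortest: Holocene < Pleistocene < Pliocene < Furongian < Guadalupian < Miocene < Eocene < Cisuralian.
Position 4 in that ranking is Furongian, which lasted 11.6 Myr.

Furongian, 11.6 million years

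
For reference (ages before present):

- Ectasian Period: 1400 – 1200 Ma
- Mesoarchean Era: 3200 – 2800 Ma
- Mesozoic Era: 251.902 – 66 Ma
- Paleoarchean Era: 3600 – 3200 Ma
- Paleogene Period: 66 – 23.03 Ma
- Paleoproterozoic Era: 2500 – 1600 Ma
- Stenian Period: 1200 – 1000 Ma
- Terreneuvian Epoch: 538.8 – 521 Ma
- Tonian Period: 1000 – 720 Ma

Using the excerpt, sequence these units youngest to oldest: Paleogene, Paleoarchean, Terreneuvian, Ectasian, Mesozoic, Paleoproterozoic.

Paleogene, then Mesozoic, then Terreneuvian, then Ectasian, then Paleoproterozoic, then Paleoarchean

Sorting by start age (ascending Ma, since larger Ma = older): Paleogene began 66, Mesozoic began 251.902, Terreneuvian began 538.8, Ectasian began 1400, Paleoproterozoic began 2500, Paleoarchean began 3600.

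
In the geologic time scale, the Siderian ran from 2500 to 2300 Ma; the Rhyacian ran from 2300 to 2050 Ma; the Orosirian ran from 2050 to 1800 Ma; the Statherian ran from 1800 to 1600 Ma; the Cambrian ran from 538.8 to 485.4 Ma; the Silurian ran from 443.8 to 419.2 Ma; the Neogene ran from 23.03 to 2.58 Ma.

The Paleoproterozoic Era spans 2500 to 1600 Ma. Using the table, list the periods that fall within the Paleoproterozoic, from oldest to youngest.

Siderian, Rhyacian, Orosirian, Statherian

Periods with both bounds inside 2500–1600 Ma: Siderian (2500–2300), Rhyacian (2300–2050), Orosirian (2050–1800), Statherian (1800–1600).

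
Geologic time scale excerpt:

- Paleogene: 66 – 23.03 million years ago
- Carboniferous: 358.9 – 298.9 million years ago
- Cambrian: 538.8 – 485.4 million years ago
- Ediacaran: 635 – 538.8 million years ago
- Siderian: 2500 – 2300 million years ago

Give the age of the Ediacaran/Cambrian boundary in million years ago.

The Ediacaran ends and the Cambrian begins at 538.8 million years ago.

538.8 million years ago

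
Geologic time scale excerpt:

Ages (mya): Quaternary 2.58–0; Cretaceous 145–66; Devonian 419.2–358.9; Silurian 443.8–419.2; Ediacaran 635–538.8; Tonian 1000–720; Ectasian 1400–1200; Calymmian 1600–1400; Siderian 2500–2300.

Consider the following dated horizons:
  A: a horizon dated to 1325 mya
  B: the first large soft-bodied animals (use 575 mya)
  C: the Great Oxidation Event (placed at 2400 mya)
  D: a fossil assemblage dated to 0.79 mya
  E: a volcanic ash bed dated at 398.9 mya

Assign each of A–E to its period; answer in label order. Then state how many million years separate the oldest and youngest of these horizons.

A: 1325 Ma lies in 1400–1200 Ma, so Ectasian.
B: 575 Ma lies in 635–538.8 Ma, so Ediacaran.
C: 2400 Ma lies in 2500–2300 Ma, so Siderian.
D: 0.79 Ma lies in 2.58–0 Ma, so Quaternary.
E: 398.9 Ma lies in 419.2–358.9 Ma, so Devonian.
Oldest = 2400 Ma, youngest = 0.79 Ma → span 2399.21 Myr.

A — Ectasian; B — Ediacaran; C — Siderian; D — Quaternary; E — Devonian; span 2399.21 million years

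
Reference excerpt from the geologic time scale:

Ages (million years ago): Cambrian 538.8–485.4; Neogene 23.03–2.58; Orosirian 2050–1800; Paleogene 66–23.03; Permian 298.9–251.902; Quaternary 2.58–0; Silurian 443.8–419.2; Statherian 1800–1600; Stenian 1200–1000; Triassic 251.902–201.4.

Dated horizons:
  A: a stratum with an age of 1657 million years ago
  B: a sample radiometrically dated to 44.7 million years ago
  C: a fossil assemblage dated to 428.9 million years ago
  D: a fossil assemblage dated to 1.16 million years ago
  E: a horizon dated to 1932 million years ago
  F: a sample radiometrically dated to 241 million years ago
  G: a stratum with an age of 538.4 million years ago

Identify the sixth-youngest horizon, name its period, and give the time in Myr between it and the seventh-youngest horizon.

A, in the Statherian; 275 million years to E

Smaller Ma means younger, so youngest first: D 1.16 < B 44.7 < F 241 < C 428.9 < G 538.4 < A 1657 < E 1932.
Counting 6 along gives A (1657 Ma); the excerpt puts that inside the Statherian, 1800–1600 Ma.
Next in line is E (1932 Ma), and 1932 − 1657 = 275 Myr.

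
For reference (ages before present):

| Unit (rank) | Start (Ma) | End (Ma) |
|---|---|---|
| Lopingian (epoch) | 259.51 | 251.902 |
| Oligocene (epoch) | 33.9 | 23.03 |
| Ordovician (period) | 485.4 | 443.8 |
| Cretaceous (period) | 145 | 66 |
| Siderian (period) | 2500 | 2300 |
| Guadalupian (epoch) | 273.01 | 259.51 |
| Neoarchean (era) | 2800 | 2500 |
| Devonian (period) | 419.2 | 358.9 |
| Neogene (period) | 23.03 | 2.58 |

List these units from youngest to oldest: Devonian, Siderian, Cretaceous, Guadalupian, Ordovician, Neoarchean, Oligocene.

Sorting by start age (ascending Ma, since larger Ma = older): Oligocene start 33.9, Cretaceous start 145, Guadalupian start 273.01, Devonian start 419.2, Ordovician start 485.4, Siderian start 2500, Neoarchean start 2800.

Oligocene, Cretaceous, Guadalupian, Devonian, Ordovician, Siderian, Neoarchean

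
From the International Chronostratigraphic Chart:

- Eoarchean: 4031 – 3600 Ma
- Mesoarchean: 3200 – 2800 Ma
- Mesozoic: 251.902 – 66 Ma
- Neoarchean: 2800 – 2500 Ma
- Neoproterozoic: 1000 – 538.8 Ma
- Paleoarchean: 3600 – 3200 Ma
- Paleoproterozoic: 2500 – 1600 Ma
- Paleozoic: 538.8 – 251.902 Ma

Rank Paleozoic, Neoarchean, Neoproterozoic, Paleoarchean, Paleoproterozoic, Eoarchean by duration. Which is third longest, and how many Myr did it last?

Eoarchean, 431 million years

Durations: Paleozoic 286.898; Neoarchean 300; Neoproterozoic 461.2; Paleoarchean 400; Paleoproterozoic 900; Eoarchean 431 Myr.
Sorted longest-first: Paleoproterozoic (900), Neoproterozoic (461.2), Eoarchean (431), Paleoarchean (400), Neoarchean (300), Paleozoic (286.898).
The third longest is Eoarchean at 431 Myr.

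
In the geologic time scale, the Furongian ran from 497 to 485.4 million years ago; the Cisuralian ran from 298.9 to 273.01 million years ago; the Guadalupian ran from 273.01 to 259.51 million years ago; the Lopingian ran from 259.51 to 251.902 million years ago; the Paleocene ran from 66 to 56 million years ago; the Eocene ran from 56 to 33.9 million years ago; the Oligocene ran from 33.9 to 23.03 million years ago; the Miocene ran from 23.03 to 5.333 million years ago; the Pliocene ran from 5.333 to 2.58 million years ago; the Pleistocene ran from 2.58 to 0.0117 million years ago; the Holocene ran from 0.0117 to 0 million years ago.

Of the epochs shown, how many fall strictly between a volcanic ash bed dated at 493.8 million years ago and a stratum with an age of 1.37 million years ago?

493.8 Ma sits inside the Furongian (497–485.4) and 1.37 Ma inside the Pleistocene (2.58–0.0117); neither of those is wholly between the two dates.
The listed epochs lying completely between them are Cisuralian, Guadalupian, Lopingian, Paleocene, Eocene, Oligocene, Miocene, Pliocene — 8 in all.

8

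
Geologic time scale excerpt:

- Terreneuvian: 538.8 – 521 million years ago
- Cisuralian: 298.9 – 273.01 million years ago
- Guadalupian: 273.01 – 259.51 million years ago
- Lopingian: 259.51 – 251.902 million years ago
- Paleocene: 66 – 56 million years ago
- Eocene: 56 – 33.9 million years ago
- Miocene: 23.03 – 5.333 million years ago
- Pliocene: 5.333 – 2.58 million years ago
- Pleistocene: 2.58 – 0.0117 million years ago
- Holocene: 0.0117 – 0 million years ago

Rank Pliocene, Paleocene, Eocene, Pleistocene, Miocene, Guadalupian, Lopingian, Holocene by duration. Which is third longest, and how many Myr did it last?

Durations: Pliocene 2.753; Paleocene 10; Eocene 22.1; Pleistocene 2.5683; Miocene 17.697; Guadalupian 13.5; Lopingian 7.608; Holocene 0.0117 Myr.
Sorted longest-first: Eocene (22.1), Miocene (17.697), Guadalupian (13.5), Paleocene (10), Lopingian (7.608), Pliocene (2.753), Pleistocene (2.5683), Holocene (0.0117).
The third longest is Guadalupian at 13.5 Myr.

Guadalupian, 13.5 million years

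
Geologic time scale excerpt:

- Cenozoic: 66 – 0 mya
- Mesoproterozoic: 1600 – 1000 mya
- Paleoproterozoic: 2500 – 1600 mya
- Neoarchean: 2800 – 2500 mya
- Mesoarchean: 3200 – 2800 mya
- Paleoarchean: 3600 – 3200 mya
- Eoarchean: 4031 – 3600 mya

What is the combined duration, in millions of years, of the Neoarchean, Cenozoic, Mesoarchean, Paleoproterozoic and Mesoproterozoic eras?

2266 million years

Each duration: Neoarchean = 300; Cenozoic = 66; Mesoarchean = 400; Paleoproterozoic = 900; Mesoproterozoic = 600.
Sum: 300 + 66 + 400 + 900 + 600 = 2266 Myr.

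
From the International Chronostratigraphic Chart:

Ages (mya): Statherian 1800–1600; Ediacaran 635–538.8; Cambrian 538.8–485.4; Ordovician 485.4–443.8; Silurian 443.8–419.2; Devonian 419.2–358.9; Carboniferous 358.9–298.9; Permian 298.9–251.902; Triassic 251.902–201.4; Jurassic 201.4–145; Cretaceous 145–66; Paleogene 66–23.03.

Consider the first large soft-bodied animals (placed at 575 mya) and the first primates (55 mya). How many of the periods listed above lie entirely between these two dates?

9

The older date is 575 Ma and the younger is 55 Ma.
Periods with start < 575 and end > 55 Ma: Cambrian (538.8–485.4), Ordovician (485.4–443.8), Silurian (443.8–419.2), Devonian (419.2–358.9), Carboniferous (358.9–298.9), Permian (298.9–251.902), Triassic (251.902–201.4), Jurassic (201.4–145), Cretaceous (145–66).
That is 9 complete periods.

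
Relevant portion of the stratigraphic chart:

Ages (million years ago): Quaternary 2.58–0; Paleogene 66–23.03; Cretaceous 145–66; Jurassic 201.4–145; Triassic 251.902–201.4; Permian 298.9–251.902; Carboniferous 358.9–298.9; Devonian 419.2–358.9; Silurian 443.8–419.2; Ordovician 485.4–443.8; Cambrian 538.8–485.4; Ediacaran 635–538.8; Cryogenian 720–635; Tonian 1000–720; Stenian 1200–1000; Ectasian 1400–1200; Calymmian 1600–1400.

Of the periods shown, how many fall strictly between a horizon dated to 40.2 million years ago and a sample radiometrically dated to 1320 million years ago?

1320 Ma sits inside the Ectasian (1400–1200) and 40.2 Ma inside the Paleogene (66–23.03); neither of those is wholly between the two dates.
The listed periods lying completely between them are Stenian, Tonian, Cryogenian, Ediacaran, Cambrian, Ordovician, Silurian, Devonian, Carboniferous, Permian, Triassic, Jurassic, Cretaceous — 13 in all.

13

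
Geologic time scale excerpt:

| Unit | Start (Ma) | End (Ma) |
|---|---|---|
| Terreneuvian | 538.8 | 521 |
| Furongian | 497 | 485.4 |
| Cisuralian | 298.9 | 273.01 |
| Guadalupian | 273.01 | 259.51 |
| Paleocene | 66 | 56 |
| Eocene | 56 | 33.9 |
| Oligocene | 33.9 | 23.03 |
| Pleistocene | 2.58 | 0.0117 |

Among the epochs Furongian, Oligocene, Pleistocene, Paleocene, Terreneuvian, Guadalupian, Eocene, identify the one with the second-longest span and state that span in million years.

Terreneuvian, 17.8 million years

Start − end for each: Furongian 497 − 485.4 = 11.6; Oligocene 33.9 − 23.03 = 10.87; Pleistocene 2.58 − 0.0117 = 2.5683; Paleocene 66 − 56 = 10; Terreneuvian 538.8 − 521 = 17.8; Guadalupian 273.01 − 259.51 = 13.5; Eocene 56 − 33.9 = 22.1.
Ranking these from longest: Eocene > Terreneuvian > Guadalupian > Furongian > Oligocene > Paleocene > Pleistocene.
Position 2 in that ranking is Terreneuvian, which lasted 17.8 Myr.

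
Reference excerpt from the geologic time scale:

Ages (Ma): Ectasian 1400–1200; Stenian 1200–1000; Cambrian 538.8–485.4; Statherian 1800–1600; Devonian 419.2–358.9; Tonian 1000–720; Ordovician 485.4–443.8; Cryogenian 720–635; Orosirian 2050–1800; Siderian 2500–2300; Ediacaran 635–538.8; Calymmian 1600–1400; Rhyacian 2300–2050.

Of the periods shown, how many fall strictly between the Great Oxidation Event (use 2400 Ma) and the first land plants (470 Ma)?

10

2400 Ma sits inside the Siderian (2500–2300) and 470 Ma inside the Ordovician (485.4–443.8); neither of those is wholly between the two dates.
The listed periods lying completely between them are Rhyacian, Orosirian, Statherian, Calymmian, Ectasian, Stenian, Tonian, Cryogenian, Ediacaran, Cambrian — 10 in all.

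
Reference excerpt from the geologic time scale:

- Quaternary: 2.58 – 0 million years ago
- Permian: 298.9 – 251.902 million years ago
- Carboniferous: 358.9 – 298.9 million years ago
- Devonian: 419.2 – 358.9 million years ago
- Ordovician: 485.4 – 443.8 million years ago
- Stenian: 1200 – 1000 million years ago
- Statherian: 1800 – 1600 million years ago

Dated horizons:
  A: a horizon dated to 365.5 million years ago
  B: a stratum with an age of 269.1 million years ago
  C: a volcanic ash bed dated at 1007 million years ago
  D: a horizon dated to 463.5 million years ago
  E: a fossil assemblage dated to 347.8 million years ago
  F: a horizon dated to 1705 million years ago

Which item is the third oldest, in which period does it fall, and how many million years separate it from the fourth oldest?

D, in the Ordovician; 98 million years to A

Sorted oldest-first by Ma: F (1705), C (1007), D (463.5), A (365.5), E (347.8), B (269.1).
The third oldest is D at 463.5 Ma, which lies in 485.4–443.8 Ma: the Ordovician.
The fourth oldest is A at 365.5 Ma; separation = |463.5 − 365.5| = 98 Myr.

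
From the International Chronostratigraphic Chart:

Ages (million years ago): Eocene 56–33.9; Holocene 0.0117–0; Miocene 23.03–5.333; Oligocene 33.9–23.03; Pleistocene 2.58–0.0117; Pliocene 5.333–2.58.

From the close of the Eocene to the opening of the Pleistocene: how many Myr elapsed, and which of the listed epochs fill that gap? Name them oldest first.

End of Eocene = 33.9 Ma; start of Pleistocene = 2.58 Ma.
Gap = 33.9 − 2.58 = 31.32 Myr.
Epochs wholly inside 33.9–2.58 Ma: Oligocene (33.9–23.03), Miocene (23.03–5.333), Pliocene (5.333–2.58).

31.32 million years; Oligocene, Miocene, Pliocene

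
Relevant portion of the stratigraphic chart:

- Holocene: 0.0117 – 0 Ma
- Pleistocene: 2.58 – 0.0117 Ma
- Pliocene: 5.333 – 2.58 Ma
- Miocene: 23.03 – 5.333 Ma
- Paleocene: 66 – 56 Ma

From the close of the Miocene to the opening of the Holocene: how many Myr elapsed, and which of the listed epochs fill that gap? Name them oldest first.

5.3213 million years; Pliocene, Pleistocene

The Miocene closes at 5.333 Ma and the Holocene opens at 0.0117 Ma, so the interval is 5.333 − 0.0117 = 5.3213 Myr.
An epoch fits inside if it starts at or after 5.333 Ma and ends at or before 0.0117 Ma; oldest first that gives Pliocene, Pleistocene.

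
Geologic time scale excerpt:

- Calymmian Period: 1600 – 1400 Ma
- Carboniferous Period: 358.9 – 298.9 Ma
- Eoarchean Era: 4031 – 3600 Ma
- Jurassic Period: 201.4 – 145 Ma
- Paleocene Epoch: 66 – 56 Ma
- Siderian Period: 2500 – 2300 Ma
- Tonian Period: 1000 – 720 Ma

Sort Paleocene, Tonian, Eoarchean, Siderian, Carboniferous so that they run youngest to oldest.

The oldest of these is Eoarchean (starts 4031 Ma) and the youngest is Paleocene (ends 56 Ma).
In between, by decreasing start age: Siderian (2500), Tonian (1000), Carboniferous (358.9).
Listing youngest first means reversing that sequence.

Paleocene, Carboniferous, Tonian, Siderian, Eoarchean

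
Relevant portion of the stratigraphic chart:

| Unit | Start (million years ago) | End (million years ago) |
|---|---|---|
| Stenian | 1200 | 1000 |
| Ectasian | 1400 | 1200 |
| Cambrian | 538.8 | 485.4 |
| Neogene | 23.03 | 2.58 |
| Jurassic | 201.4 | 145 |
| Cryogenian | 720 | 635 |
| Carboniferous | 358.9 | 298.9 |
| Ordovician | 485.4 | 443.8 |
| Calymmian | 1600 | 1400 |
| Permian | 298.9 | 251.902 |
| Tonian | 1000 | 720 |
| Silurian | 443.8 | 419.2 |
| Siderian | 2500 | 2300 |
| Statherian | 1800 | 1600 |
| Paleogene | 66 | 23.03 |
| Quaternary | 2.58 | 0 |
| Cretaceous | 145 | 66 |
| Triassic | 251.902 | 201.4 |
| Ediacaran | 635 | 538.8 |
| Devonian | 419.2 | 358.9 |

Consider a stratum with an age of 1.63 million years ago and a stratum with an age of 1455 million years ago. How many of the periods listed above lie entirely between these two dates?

The older date is 1455 Ma and the younger is 1.63 Ma.
Periods with start < 1455 and end > 1.63 Ma: Ectasian (1400–1200), Stenian (1200–1000), Tonian (1000–720), Cryogenian (720–635), Ediacaran (635–538.8), Cambrian (538.8–485.4), Ordovician (485.4–443.8), Silurian (443.8–419.2), Devonian (419.2–358.9), Carboniferous (358.9–298.9), Permian (298.9–251.902), Triassic (251.902–201.4), Jurassic (201.4–145), Cretaceous (145–66), Paleogene (66–23.03), Neogene (23.03–2.58).
That is 16 complete periods.

16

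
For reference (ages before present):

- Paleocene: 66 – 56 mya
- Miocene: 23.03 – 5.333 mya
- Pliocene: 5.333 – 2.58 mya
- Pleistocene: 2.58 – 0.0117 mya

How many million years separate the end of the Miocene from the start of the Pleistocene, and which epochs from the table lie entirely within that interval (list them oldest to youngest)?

The Miocene closes at 5.333 Ma and the Pleistocene opens at 2.58 Ma, so the interval is 5.333 − 2.58 = 2.753 Myr.
An epoch fits inside if it starts at or after 5.333 Ma and ends at or before 2.58 Ma; oldest first that gives Pliocene.

2.753 million years; Pliocene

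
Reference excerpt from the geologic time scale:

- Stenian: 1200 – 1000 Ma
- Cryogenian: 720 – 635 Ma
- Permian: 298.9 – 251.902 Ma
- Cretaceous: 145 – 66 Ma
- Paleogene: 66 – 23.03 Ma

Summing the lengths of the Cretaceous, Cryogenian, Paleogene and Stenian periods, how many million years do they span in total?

Each duration: Cretaceous = 79; Cryogenian = 85; Paleogene = 42.97; Stenian = 200.
Sum: 79 + 85 + 42.97 + 200 = 406.97 Myr.

406.97 million years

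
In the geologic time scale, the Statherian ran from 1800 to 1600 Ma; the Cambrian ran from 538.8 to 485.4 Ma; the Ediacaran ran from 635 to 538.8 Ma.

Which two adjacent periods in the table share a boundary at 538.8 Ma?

The Ediacaran ends at 538.8 Ma and the Cambrian begins at 538.8 Ma, so they share that boundary.

Ediacaran and Cambrian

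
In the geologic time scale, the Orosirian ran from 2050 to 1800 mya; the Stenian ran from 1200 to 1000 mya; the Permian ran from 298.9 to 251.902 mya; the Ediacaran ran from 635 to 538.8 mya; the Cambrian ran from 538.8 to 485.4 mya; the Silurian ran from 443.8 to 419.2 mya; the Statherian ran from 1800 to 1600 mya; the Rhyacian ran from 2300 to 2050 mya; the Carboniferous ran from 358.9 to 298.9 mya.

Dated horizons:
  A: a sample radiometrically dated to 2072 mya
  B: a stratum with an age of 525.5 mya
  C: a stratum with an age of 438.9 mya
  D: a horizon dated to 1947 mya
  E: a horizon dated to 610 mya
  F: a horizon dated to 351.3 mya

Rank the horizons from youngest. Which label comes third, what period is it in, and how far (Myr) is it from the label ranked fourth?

Smaller Ma means younger, so youngest first: F 351.3 < C 438.9 < B 525.5 < E 610 < D 1947 < A 2072.
Counting 3 along gives B (525.5 Ma); the excerpt puts that inside the Cambrian, 538.8–485.4 Ma.
Next in line is E (610 Ma), and 610 − 525.5 = 84.5 Myr.

B, in the Cambrian; 84.5 million years to E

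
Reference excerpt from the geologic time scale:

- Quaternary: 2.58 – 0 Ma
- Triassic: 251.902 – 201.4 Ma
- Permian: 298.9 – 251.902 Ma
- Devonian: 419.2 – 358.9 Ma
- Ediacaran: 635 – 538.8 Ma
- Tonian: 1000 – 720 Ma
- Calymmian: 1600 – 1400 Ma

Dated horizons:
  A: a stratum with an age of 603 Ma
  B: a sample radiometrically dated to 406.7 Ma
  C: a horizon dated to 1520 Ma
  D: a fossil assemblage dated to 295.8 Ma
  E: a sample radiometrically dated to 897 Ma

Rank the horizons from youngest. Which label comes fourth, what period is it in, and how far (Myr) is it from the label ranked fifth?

Smaller Ma means younger, so youngest first: D 295.8 < B 406.7 < A 603 < E 897 < C 1520.
Counting 4 along gives E (897 Ma); the excerpt puts that inside the Tonian, 1000–720 Ma.
Next in line is C (1520 Ma), and 1520 − 897 = 623 Myr.

E, in the Tonian; 623 million years to C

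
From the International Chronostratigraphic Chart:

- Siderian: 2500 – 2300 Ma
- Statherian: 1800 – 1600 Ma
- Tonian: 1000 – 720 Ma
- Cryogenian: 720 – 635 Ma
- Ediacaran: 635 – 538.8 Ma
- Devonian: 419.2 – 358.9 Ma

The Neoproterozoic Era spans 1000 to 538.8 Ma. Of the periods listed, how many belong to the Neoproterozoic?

3

Periods inside 1000–538.8 Ma: Tonian, Cryogenian, Ediacaran — 3 in total.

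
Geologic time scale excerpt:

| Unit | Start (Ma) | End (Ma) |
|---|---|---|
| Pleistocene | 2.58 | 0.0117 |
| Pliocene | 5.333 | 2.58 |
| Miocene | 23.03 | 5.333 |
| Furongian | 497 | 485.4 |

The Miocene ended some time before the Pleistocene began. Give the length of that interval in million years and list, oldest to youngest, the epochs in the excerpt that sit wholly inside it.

End of Miocene = 5.333 Ma; start of Pleistocene = 2.58 Ma.
Gap = 5.333 − 2.58 = 2.753 Myr.
Epochs wholly inside 5.333–2.58 Ma: Pliocene (5.333–2.58).

2.753 million years; Pliocene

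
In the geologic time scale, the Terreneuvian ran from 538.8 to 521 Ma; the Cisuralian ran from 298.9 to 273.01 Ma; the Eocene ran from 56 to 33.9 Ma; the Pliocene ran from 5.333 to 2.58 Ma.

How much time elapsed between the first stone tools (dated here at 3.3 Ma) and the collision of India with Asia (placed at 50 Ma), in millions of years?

50 − 3.3 = 46.7 million years.

46.7 million years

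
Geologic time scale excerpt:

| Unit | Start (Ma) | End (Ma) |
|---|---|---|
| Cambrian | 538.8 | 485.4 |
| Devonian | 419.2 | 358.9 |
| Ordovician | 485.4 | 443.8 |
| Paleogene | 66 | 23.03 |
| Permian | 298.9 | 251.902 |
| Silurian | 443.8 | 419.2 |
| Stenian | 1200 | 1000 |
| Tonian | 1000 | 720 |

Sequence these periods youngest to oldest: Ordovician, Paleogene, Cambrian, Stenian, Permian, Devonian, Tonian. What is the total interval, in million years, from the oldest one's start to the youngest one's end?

Paleogene, Permian, Devonian, Ordovician, Cambrian, Tonian, Stenian; total span 1176.97 Myr

From the excerpt: Ordovician 485.4–443.8; Paleogene 66–23.03; Cambrian 538.8–485.4; Stenian 1200–1000; Permian 298.9–251.902; Devonian 419.2–358.9; Tonian 1000–720 (Ma).
Larger Ma is earlier, so the oldest is Stenian and the youngest is Paleogene; youngest to oldest: Paleogene, Permian, Devonian, Ordovician, Cambrian, Tonian, Stenian.
Oldest start 1200 minus youngest end 23.03 gives 1176.97 Myr overall.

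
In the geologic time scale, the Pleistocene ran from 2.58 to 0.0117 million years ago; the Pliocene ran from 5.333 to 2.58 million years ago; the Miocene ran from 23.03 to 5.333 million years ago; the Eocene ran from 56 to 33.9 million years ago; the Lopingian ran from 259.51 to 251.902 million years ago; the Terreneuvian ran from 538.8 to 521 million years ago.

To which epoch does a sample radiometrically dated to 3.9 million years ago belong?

3.9 Ma lies between 5.333 and 2.58 Ma, so it falls in the Pliocene.

Pliocene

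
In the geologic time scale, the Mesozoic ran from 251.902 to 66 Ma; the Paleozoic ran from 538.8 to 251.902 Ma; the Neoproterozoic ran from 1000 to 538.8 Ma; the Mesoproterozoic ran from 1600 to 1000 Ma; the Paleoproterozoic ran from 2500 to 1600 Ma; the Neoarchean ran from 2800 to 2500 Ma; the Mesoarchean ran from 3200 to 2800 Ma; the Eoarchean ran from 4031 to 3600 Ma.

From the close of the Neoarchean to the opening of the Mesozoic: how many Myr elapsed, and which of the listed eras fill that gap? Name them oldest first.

The Neoarchean closes at 2500 Ma and the Mesozoic opens at 251.902 Ma, so the interval is 2500 − 251.902 = 2248.098 Myr.
An era fits inside if it starts at or after 2500 Ma and ends at or before 251.902 Ma; oldest first that gives Paleoproterozoic, Mesoproterozoic, Neoproterozoic, Paleozoic.

2248.098 million years; Paleoproterozoic, Mesoproterozoic, Neoproterozoic, Paleozoic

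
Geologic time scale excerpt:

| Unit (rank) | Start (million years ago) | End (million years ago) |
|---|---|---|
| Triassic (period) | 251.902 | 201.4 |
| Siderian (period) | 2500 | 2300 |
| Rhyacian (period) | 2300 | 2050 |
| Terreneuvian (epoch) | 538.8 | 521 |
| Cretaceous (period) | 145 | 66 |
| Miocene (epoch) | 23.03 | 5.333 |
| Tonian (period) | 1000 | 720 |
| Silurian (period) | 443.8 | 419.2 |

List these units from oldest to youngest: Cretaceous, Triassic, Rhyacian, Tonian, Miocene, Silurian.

Rhyacian → Tonian → Silurian → Triassic → Cretaceous → Miocene

The oldest of these is Rhyacian (starts 2300 Ma) and the youngest is Miocene (ends 5.333 Ma).
In between, by decreasing start age: Tonian (1000), Silurian (443.8), Triassic (251.902), Cretaceous (145).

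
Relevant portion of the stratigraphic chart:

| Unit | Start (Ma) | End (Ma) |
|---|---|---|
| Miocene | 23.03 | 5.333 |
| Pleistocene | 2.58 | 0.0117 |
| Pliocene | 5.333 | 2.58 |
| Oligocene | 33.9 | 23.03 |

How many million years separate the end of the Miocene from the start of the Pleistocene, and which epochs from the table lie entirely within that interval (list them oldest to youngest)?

2.753 million years; Pliocene

The Miocene closes at 5.333 Ma and the Pleistocene opens at 2.58 Ma, so the interval is 5.333 − 2.58 = 2.753 Myr.
An epoch fits inside if it starts at or after 5.333 Ma and ends at or before 2.58 Ma; oldest first that gives Pliocene.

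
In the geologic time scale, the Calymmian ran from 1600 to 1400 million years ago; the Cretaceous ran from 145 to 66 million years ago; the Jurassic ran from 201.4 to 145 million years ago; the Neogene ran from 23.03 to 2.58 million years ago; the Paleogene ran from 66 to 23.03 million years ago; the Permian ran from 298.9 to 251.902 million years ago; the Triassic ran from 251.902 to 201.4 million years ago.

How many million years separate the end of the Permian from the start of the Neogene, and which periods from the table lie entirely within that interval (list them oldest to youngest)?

The Permian closes at 251.902 Ma and the Neogene opens at 23.03 Ma, so the interval is 251.902 − 23.03 = 228.872 Myr.
A period fits inside if it starts at or after 251.902 Ma and ends at or before 23.03 Ma; oldest first that gives Triassic, Jurassic, Cretaceous, Paleogene.

228.872 million years; Triassic, Jurassic, Cretaceous, Paleogene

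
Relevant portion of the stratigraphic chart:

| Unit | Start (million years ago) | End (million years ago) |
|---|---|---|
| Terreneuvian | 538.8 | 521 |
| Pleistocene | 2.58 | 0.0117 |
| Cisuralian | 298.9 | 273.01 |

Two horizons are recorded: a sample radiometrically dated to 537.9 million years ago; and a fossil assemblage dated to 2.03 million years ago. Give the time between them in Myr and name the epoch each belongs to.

Elapsed time: 537.9 − 2.03 = 535.87 Myr.
537.9 Ma lies within 538.8–521 Ma: Terreneuvian.
2.03 Ma lies within 2.58–0.0117 Ma: Pleistocene.

535.87 million years apart; the first in the Terreneuvian, the second in the Pleistocene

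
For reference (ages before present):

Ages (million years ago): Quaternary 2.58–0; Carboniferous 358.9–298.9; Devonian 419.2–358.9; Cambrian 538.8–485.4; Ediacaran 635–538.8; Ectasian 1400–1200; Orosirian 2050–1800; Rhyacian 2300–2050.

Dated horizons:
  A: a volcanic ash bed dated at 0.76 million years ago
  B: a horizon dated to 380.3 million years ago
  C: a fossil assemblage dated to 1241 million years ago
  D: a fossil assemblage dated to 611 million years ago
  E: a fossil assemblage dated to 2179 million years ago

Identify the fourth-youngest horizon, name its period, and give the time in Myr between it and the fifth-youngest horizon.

Sorted youngest-first by Ma: A (0.76), B (380.3), D (611), C (1241), E (2179).
The fourth youngest is C at 1241 Ma, which lies in 1400–1200 Ma: the Ectasian.
The fifth youngest is E at 2179 Ma; separation = |1241 − 2179| = 938 Myr.

C, in the Ectasian; 938 million years to E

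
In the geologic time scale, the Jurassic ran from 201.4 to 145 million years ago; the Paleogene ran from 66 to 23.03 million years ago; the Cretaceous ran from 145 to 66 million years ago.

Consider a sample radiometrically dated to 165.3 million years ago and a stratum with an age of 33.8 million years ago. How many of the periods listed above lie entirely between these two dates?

The older date is 165.3 Ma and the younger is 33.8 Ma.
Periods with start < 165.3 and end > 33.8 Ma: Cretaceous (145–66).
That is 1 complete period.

1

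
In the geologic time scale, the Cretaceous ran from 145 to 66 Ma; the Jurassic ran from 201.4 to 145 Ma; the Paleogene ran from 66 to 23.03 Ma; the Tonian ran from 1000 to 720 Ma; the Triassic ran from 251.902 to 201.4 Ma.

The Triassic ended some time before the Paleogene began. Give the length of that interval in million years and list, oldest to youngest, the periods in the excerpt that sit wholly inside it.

End of Triassic = 201.4 Ma; start of Paleogene = 66 Ma.
Gap = 201.4 − 66 = 135.4 Myr.
Periods wholly inside 201.4–66 Ma: Jurassic (201.4–145), Cretaceous (145–66).

135.4 million years; Jurassic, Cretaceous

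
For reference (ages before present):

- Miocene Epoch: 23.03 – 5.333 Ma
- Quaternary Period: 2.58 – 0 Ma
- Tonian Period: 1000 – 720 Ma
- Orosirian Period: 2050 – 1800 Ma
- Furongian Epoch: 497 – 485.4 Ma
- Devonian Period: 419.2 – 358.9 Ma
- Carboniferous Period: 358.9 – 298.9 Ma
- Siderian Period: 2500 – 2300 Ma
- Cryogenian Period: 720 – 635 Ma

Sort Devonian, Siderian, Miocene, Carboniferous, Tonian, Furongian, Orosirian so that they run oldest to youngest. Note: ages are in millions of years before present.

The oldest of these is Siderian (starts 2500 Ma) and the youngest is Miocene (ends 5.333 Ma).
In between, by decreasing start age: Orosirian (2050), Tonian (1000), Furongian (497), Devonian (419.2), Carboniferous (358.9).

Siderian → Orosirian → Tonian → Furongian → Devonian → Carboniferous → Miocene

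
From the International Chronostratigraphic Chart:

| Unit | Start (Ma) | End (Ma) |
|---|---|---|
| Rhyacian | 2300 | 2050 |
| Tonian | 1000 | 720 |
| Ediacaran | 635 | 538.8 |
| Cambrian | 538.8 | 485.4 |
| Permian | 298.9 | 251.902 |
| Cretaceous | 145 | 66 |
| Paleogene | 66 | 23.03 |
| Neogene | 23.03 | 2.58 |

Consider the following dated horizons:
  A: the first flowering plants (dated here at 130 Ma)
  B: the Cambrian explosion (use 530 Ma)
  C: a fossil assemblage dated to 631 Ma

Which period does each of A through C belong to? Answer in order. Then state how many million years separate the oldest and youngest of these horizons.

Match each age against the start–end ranges in the excerpt: A = 130 Ma → Cretaceous (145–66); B = 530 Ma → Cambrian (538.8–485.4); C = 631 Ma → Ediacaran (635–538.8).
The largest age is 631 Ma and the smallest is 130 Ma; their difference is 501 Myr.

A — Cretaceous; B — Cambrian; C — Ediacaran; span 501 million years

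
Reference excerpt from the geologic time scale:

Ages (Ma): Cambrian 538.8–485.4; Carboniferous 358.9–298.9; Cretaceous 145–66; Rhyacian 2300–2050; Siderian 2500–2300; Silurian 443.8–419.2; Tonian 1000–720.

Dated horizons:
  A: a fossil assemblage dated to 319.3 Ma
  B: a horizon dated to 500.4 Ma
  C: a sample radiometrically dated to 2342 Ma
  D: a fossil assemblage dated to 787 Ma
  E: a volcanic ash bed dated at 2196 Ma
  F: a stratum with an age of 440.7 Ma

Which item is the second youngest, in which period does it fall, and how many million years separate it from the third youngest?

F, in the Silurian; 59.7 million years to B

Sorted youngest-first by Ma: A (319.3), F (440.7), B (500.4), D (787), E (2196), C (2342).
The second youngest is F at 440.7 Ma, which lies in 443.8–419.2 Ma: the Silurian.
The third youngest is B at 500.4 Ma; separation = |440.7 − 500.4| = 59.7 Myr.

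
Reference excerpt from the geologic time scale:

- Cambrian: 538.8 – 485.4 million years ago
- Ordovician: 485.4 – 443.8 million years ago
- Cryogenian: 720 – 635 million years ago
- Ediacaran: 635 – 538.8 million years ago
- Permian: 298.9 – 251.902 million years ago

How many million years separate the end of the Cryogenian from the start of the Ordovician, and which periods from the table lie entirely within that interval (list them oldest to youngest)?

End of Cryogenian = 635 Ma; start of Ordovician = 485.4 Ma.
Gap = 635 − 485.4 = 149.6 Myr.
Periods wholly inside 635–485.4 Ma: Ediacaran (635–538.8), Cambrian (538.8–485.4).

149.6 million years; Ediacaran, Cambrian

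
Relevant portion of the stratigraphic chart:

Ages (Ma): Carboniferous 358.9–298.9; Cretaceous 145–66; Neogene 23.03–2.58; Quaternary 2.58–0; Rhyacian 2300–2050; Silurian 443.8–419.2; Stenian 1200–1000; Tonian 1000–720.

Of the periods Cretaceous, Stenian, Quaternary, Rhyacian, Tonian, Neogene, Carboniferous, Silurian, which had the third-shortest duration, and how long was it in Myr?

Start − end for each: Cretaceous 145 − 66 = 79; Stenian 1200 − 1000 = 200; Quaternary 2.58 − 0 = 2.58; Rhyacian 2300 − 2050 = 250; Tonian 1000 − 720 = 280; Neogene 23.03 − 2.58 = 20.45; Carboniferous 358.9 − 298.9 = 60; Silurian 443.8 − 419.2 = 24.6.
Ranking these from shortest: Quaternary < Neogene < Silurian < Carboniferous < Cretaceous < Stenian < Rhyacian < Tonian.
Position 3 in that ranking is Silurian, which lasted 24.6 Myr.

Silurian, 24.6 million years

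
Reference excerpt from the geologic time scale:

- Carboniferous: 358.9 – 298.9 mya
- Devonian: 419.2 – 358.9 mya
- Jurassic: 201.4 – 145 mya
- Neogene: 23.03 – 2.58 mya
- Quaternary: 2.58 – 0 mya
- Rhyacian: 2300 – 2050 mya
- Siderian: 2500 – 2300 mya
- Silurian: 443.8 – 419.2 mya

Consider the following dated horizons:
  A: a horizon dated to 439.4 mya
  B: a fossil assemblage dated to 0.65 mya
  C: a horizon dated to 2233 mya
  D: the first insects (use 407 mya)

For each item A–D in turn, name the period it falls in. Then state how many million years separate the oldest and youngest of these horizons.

A — Silurian; B — Quaternary; C — Rhyacian; D — Devonian; span 2232.35 million years

Match each age against the start–end ranges in the excerpt: A = 439.4 Ma → Silurian (443.8–419.2); B = 0.65 Ma → Quaternary (2.58–0); C = 2233 Ma → Rhyacian (2300–2050); D = 407 Ma → Devonian (419.2–358.9).
The largest age is 2233 Ma and the smallest is 0.65 Ma; their difference is 2232.35 Myr.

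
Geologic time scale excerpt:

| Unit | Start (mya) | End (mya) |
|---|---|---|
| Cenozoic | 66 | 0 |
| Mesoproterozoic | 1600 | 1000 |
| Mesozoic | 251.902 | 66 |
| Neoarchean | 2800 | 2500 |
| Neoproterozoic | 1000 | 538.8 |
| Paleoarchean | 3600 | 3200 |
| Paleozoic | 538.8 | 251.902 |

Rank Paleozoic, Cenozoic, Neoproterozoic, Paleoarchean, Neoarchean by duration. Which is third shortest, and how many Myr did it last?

Neoarchean, 300 million years

Durations: Paleozoic 286.898; Cenozoic 66; Neoproterozoic 461.2; Paleoarchean 400; Neoarchean 300 Myr.
Sorted shortest-first: Cenozoic (66), Paleozoic (286.898), Neoarchean (300), Paleoarchean (400), Neoproterozoic (461.2).
The third shortest is Neoarchean at 300 Myr.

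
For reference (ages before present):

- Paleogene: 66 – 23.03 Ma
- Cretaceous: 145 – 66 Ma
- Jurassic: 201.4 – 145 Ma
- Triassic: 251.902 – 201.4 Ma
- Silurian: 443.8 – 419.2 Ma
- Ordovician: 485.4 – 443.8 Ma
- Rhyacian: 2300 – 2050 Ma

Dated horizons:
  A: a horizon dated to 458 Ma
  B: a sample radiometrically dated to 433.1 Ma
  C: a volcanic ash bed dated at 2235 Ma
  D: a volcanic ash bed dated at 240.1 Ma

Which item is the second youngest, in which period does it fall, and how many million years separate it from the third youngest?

Smaller Ma means younger, so youngest first: D 240.1 < B 433.1 < A 458 < C 2235.
Counting 2 along gives B (433.1 Ma); the excerpt puts that inside the Silurian, 443.8–419.2 Ma.
Next in line is A (458 Ma), and 458 − 433.1 = 24.9 Myr.

B, in the Silurian; 24.9 million years to A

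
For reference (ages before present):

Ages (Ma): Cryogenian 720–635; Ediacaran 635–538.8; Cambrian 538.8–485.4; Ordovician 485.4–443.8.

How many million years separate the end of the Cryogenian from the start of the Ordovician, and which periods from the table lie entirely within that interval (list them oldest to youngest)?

The Cryogenian closes at 635 Ma and the Ordovician opens at 485.4 Ma, so the interval is 635 − 485.4 = 149.6 Myr.
A period fits inside if it starts at or after 635 Ma and ends at or before 485.4 Ma; oldest first that gives Ediacaran, Cambrian.

149.6 million years; Ediacaran, Cambrian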